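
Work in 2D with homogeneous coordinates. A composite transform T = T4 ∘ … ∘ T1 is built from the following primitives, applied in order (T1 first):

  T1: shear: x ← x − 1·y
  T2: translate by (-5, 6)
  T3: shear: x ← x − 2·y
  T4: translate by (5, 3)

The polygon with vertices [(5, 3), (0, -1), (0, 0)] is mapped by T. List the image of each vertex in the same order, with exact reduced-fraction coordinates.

image vertices: (-16, 12), (-9, 8), (-12, 9)

T1 shear: x ← x − 1·y: (5, 3) → (2, 3); (0, -1) → (1, -1); (0, 0) → (0, 0)
T2 translate by (-5, 6): (2, 3) → (-3, 9); (1, -1) → (-4, 5); (0, 0) → (-5, 6)
T3 shear: x ← x − 2·y: (-3, 9) → (-21, 9); (-4, 5) → (-14, 5); (-5, 6) → (-17, 6)
T4 translate by (5, 3): (-21, 9) → (-16, 12); (-14, 5) → (-9, 8); (-17, 6) → (-12, 9)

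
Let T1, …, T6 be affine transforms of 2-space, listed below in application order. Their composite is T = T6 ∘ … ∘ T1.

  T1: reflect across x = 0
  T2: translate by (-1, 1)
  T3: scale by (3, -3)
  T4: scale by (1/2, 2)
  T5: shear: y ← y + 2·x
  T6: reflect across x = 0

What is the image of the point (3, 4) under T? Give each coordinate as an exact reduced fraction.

T(p) = (6, -42)

T1 reflect across x = 0: (3, 4) → (-3, 4)
T2 translate by (-1, 1): (-3, 4) → (-4, 5)
T3 scale by (3, -3): (-4, 5) → (-12, -15)
T4 scale by (1/2, 2): (-12, -15) → (-6, -30)
T5 shear: y ← y + 2·x: (-6, -30) → (-6, -42)
T6 reflect across x = 0: (-6, -42) → (6, -42)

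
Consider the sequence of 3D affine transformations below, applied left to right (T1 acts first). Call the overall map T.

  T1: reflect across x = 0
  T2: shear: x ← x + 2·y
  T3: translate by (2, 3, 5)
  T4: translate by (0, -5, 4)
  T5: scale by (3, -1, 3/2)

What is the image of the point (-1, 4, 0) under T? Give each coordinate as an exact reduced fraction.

T1 reflect across x = 0: (-1, 4, 0) → (1, 4, 0)
T2 shear: x ← x + 2·y: (1, 4, 0) → (9, 4, 0)
T3 translate by (2, 3, 5): (9, 4, 0) → (11, 7, 5)
T4 translate by (0, -5, 4): (11, 7, 5) → (11, 2, 9)
T5 scale by (3, -1, 3/2): (11, 2, 9) → (33, -2, 27/2)

T(p) = (33, -2, 27/2)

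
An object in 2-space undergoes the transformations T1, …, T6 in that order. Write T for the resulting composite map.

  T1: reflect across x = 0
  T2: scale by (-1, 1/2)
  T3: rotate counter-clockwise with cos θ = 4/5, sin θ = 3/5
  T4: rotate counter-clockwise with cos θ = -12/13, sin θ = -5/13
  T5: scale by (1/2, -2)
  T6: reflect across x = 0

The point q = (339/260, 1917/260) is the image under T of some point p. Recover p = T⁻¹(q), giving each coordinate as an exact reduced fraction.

p = (9/2, -3/4)

T1 = [-1 0 0; 0 1 0; 0 0 1]
T2·T1 = [1 0 0; 0 1/2 0; 0 0 1]
T3·…·T1 = [4/5 -3/10 0; 3/5 2/5 0; 0 0 1]
T4·…·T1 = [-33/65 28/65 0; -56/65 -33/130 0; 0 0 1]
T5·…·T1 = [-33/130 14/65 0; 112/65 33/65 0; 0 0 1]
T6·…·T1 = [33/130 -14/65 0; 112/65 33/65 0; 0 0 1]
det M = 1/2; M⁻¹ = [66/65 28/65 0; -224/65 33/65 0; 0 0 1]
M⁻¹ · (339/260, 1917/260)ᵀ = (9/2, -3/4)ᵀ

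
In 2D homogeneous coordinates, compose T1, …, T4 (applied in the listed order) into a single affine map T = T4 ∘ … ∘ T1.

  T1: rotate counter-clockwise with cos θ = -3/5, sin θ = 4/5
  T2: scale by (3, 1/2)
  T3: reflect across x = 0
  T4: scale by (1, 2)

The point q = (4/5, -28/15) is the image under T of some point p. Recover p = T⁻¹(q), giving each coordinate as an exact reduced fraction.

p = (-4/3, 4/3)

T1 = [-3/5 -4/5 0; 4/5 -3/5 0; 0 0 1]
T2·T1 = [-9/5 -12/5 0; 2/5 -3/10 0; 0 0 1]
T3·…·T1 = [9/5 12/5 0; 2/5 -3/10 0; 0 0 1]
T4·…·T1 = [9/5 12/5 0; 4/5 -3/5 0; 0 0 1]
det M = -3; M⁻¹ = [1/5 4/5 0; 4/15 -3/5 0; 0 0 1]
M⁻¹ · (4/5, -28/15)ᵀ = (-4/3, 4/3)ᵀ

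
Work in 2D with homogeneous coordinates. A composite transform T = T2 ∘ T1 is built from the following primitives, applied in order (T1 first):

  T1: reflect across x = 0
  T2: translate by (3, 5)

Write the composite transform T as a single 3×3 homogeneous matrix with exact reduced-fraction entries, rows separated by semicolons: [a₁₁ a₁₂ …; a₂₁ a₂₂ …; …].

T = [-1 0 3; 0 1 5; 0 0 1]

T1 = [-1 0 0; 0 1 0; 0 0 1]
T2·T1 = [-1 0 3; 0 1 5; 0 0 1]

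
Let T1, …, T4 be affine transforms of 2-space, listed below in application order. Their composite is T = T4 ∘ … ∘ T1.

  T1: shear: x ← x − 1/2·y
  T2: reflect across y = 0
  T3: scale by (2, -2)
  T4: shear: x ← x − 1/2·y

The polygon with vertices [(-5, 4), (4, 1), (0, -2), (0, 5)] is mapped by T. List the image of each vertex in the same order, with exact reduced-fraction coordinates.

T1 shear: x ← x − 1/2·y: (-5, 4) → (-7, 4); (4, 1) → (7/2, 1); (0, -2) → (1, -2); (0, 5) → (-5/2, 5)
T2 reflect across y = 0: (-7, 4) → (-7, -4); (7/2, 1) → (7/2, -1); (1, -2) → (1, 2); (-5/2, 5) → (-5/2, -5)
T3 scale by (2, -2): (-7, -4) → (-14, 8); (7/2, -1) → (7, 2); (1, 2) → (2, -4); (-5/2, -5) → (-5, 10)
T4 shear: x ← x − 1/2·y: (-14, 8) → (-18, 8); (7, 2) → (6, 2); (2, -4) → (4, -4); (-5, 10) → (-10, 10)

image vertices: (-18, 8), (6, 2), (4, -4), (-10, 10)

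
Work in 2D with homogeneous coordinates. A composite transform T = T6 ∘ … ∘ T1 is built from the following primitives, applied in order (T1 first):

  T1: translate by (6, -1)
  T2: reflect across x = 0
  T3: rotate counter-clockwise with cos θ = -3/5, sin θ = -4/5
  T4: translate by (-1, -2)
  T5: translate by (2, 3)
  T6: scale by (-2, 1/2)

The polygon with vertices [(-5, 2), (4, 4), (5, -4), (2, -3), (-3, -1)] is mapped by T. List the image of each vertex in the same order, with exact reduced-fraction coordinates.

image vertices: (-24/5, 3/5), (-94/5, 18/5), (-36/5, 32/5), (-26/5, 49/10), (-12/5, 23/10)

T1 translate by (6, -1): (-5, 2) → (1, 1); (4, 4) → (10, 3); (5, -4) → (11, -5); (2, -3) → (8, -4); (-3, -1) → (3, -2)
T2 reflect across x = 0: (1, 1) → (-1, 1); (10, 3) → (-10, 3); (11, -5) → (-11, -5); (8, -4) → (-8, -4); (3, -2) → (-3, -2)
T3 rotate counter-clockwise with cos θ = -3/5, sin θ = -4/5: (-1, 1) → (7/5, 1/5); (-10, 3) → (42/5, 31/5); (-11, -5) → (13/5, 59/5); (-8, -4) → (8/5, 44/5); (-3, -2) → (1/5, 18/5)
T4 translate by (-1, -2): (7/5, 1/5) → (2/5, -9/5); (42/5, 31/5) → (37/5, 21/5); (13/5, 59/5) → (8/5, 49/5); (8/5, 44/5) → (3/5, 34/5); (1/5, 18/5) → (-4/5, 8/5)
T5 translate by (2, 3): (2/5, -9/5) → (12/5, 6/5); (37/5, 21/5) → (47/5, 36/5); (8/5, 49/5) → (18/5, 64/5); (3/5, 34/5) → (13/5, 49/5); (-4/5, 8/5) → (6/5, 23/5)
T6 scale by (-2, 1/2): (12/5, 6/5) → (-24/5, 3/5); (47/5, 36/5) → (-94/5, 18/5); (18/5, 64/5) → (-36/5, 32/5); (13/5, 49/5) → (-26/5, 49/10); (6/5, 23/5) → (-12/5, 23/10)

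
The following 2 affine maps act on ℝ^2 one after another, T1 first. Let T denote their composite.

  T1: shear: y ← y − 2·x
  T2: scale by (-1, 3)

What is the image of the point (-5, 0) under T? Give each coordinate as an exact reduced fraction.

T(p) = (5, 30)

T1 shear: y ← y − 2·x: (-5, 0) → (-5, 10)
T2 scale by (-1, 3): (-5, 10) → (5, 30)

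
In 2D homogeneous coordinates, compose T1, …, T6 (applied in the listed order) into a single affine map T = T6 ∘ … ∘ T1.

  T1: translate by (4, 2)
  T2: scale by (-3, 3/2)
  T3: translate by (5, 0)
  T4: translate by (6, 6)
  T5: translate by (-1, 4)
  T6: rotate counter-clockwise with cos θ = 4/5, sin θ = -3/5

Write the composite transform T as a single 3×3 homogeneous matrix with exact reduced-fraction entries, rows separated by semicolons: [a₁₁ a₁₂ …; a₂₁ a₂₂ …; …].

T = [-12/5 9/10 31/5; 9/5 6/5 58/5; 0 0 1]

T1 = [1 0 4; 0 1 2; 0 0 1]
T2·T1 = [-3 0 -12; 0 3/2 3; 0 0 1]
T3·…·T1 = [-3 0 -7; 0 3/2 3; 0 0 1]
T4·…·T1 = [-3 0 -1; 0 3/2 9; 0 0 1]
T5·…·T1 = [-3 0 -2; 0 3/2 13; 0 0 1]
T6·…·T1 = [-12/5 9/10 31/5; 9/5 6/5 58/5; 0 0 1]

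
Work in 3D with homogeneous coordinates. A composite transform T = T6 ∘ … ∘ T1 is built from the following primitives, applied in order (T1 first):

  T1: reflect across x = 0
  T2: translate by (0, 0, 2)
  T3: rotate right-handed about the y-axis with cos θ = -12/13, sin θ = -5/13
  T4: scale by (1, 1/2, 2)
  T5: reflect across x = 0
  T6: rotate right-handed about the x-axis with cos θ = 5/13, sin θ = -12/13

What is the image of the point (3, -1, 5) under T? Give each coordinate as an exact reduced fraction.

T1 reflect across x = 0: (3, -1, 5) → (-3, -1, 5)
T2 translate by (0, 0, 2): (-3, -1, 5) → (-3, -1, 7)
T3 rotate right-handed about the y-axis with cos θ = -12/13, sin θ = -5/13: (-3, -1, 7) → (1/13, -1, -99/13)
T4 scale by (1, 1/2, 2): (1/13, -1, -99/13) → (1/13, -1/2, -198/13)
T5 reflect across x = 0: (1/13, -1/2, -198/13) → (-1/13, -1/2, -198/13)
T6 rotate right-handed about the x-axis with cos θ = 5/13, sin θ = -12/13: (-1/13, -1/2, -198/13) → (-1/13, -4817/338, -912/169)

T(p) = (-1/13, -4817/338, -912/169)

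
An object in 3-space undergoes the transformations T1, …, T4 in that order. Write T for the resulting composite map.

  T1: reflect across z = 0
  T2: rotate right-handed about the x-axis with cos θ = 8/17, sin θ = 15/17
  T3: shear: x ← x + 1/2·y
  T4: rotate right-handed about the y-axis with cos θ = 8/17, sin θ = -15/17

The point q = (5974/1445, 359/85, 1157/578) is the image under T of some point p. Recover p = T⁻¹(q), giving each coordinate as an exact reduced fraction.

T1 = [1 0 0 0; 0 1 0 0; 0 0 -1 0; 0 0 0 1]
T2·T1 = [1 0 0 0; 0 8/17 15/17 0; 0 15/17 -8/17 0; 0 0 0 1]
T3·…·T1 = [1 4/17 15/34 0; 0 8/17 15/17 0; 0 15/17 -8/17 0; 0 0 0 1]
T4·…·T1 = [8/17 -193/289 180/289 0; 0 8/17 15/17 0; 15/17 180/289 97/578 0; 0 0 0 1]
det M = -1; M⁻¹ = [8/17 -1/2 15/17 0; -225/289 8/17 120/289 0; 120/289 15/17 -64/289 0; 0 0 0 1]
M⁻¹ · (5974/1445, 359/85, 1157/578)ᵀ = (8/5, -2/5, 5)ᵀ

p = (8/5, -2/5, 5)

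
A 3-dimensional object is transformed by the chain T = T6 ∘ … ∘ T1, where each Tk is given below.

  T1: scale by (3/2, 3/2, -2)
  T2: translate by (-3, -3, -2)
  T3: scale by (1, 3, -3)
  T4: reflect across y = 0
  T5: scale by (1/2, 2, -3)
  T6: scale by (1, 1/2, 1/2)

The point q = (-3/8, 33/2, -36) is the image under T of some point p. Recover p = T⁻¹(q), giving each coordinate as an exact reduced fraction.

p = (3/2, -5/3, 3)

T1 = [3/2 0 0 0; 0 3/2 0 0; 0 0 -2 0; 0 0 0 1]
T2·T1 = [3/2 0 0 -3; 0 3/2 0 -3; 0 0 -2 -2; 0 0 0 1]
T3·…·T1 = [3/2 0 0 -3; 0 9/2 0 -9; 0 0 6 6; 0 0 0 1]
T4·…·T1 = [3/2 0 0 -3; 0 -9/2 0 9; 0 0 6 6; 0 0 0 1]
T5·…·T1 = [3/4 0 0 -3/2; 0 -9 0 18; 0 0 -18 -18; 0 0 0 1]
T6·…·T1 = [3/4 0 0 -3/2; 0 -9/2 0 9; 0 0 -9 -9; 0 0 0 1]
det M = 243/8; M⁻¹ = [4/3 0 0 2; 0 -2/9 0 2; 0 0 -1/9 -1; 0 0 0 1]
M⁻¹ · (-3/8, 33/2, -36)ᵀ = (3/2, -5/3, 3)ᵀ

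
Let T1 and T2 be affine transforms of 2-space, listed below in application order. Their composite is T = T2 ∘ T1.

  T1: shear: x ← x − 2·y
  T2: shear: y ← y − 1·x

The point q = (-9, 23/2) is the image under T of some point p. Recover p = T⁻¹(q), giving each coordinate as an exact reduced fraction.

T1 = [1 -2 0; 0 1 0; 0 0 1]
T2·T1 = [1 -2 0; -1 3 0; 0 0 1]
det M = 1; M⁻¹ = [3 2 0; 1 1 0; 0 0 1]
M⁻¹ · (-9, 23/2)ᵀ = (-4, 5/2)ᵀ

p = (-4, 5/2)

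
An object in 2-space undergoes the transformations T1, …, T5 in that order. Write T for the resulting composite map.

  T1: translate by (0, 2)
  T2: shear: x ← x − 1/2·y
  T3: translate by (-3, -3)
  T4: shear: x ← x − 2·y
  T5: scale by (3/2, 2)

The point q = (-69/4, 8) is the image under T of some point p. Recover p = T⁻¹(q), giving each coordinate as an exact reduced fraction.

p = (3, 5)

T1 = [1 0 0; 0 1 2; 0 0 1]
T2·T1 = [1 -1/2 -1; 0 1 2; 0 0 1]
T3·…·T1 = [1 -1/2 -4; 0 1 -1; 0 0 1]
T4·…·T1 = [1 -5/2 -2; 0 1 -1; 0 0 1]
T5·…·T1 = [3/2 -15/4 -3; 0 2 -2; 0 0 1]
det M = 3; M⁻¹ = [2/3 5/4 9/2; 0 1/2 1; 0 0 1]
M⁻¹ · (-69/4, 8)ᵀ = (3, 5)ᵀ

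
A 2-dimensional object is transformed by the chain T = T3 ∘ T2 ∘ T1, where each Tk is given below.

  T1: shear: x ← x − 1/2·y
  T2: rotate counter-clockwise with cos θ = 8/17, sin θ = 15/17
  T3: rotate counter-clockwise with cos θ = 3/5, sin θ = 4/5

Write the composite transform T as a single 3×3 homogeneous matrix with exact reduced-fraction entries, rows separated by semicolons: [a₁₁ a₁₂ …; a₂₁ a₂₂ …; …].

T = [-36/85 -59/85 0; 77/85 -149/170 0; 0 0 1]

T1 = [1 -1/2 0; 0 1 0; 0 0 1]
T2·T1 = [8/17 -19/17 0; 15/17 1/34 0; 0 0 1]
T3·…·T1 = [-36/85 -59/85 0; 77/85 -149/170 0; 0 0 1]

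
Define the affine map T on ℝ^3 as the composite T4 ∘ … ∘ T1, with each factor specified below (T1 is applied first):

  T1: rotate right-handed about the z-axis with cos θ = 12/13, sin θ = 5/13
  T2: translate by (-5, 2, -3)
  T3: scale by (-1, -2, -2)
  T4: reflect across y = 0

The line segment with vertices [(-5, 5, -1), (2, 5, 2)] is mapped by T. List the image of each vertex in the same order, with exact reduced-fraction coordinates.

T1 rotate right-handed about the z-axis with cos θ = 12/13, sin θ = 5/13: (-5, 5, -1) → (-85/13, 35/13, -1); (2, 5, 2) → (-1/13, 70/13, 2)
T2 translate by (-5, 2, -3): (-85/13, 35/13, -1) → (-150/13, 61/13, -4); (-1/13, 70/13, 2) → (-66/13, 96/13, -1)
T3 scale by (-1, -2, -2): (-150/13, 61/13, -4) → (150/13, -122/13, 8); (-66/13, 96/13, -1) → (66/13, -192/13, 2)
T4 reflect across y = 0: (150/13, -122/13, 8) → (150/13, 122/13, 8); (66/13, -192/13, 2) → (66/13, 192/13, 2)

image vertices: (150/13, 122/13, 8), (66/13, 192/13, 2)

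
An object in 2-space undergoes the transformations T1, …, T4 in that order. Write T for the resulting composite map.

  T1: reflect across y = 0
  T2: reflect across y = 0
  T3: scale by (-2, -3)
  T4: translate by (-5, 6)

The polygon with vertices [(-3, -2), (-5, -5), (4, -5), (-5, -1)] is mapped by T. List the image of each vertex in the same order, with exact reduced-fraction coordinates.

T1 reflect across y = 0: (-3, -2) → (-3, 2); (-5, -5) → (-5, 5); (4, -5) → (4, 5); (-5, -1) → (-5, 1)
T2 reflect across y = 0: (-3, 2) → (-3, -2); (-5, 5) → (-5, -5); (4, 5) → (4, -5); (-5, 1) → (-5, -1)
T3 scale by (-2, -3): (-3, -2) → (6, 6); (-5, -5) → (10, 15); (4, -5) → (-8, 15); (-5, -1) → (10, 3)
T4 translate by (-5, 6): (6, 6) → (1, 12); (10, 15) → (5, 21); (-8, 15) → (-13, 21); (10, 3) → (5, 9)

image vertices: (1, 12), (5, 21), (-13, 21), (5, 9)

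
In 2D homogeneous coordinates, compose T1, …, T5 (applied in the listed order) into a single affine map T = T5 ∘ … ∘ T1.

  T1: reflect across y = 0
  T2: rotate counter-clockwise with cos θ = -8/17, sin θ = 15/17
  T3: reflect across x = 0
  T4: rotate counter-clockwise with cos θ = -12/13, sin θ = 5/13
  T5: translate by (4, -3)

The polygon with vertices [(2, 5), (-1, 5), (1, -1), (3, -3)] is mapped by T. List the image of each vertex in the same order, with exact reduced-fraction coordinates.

image vertices: (1242/221, -1798/221), (135/17, -106/17), (573/221, -632/221), (-49/221, -570/221)

T1 reflect across y = 0: (2, 5) → (2, -5); (-1, 5) → (-1, -5); (1, -1) → (1, 1); (3, -3) → (3, 3)
T2 rotate counter-clockwise with cos θ = -8/17, sin θ = 15/17: (2, -5) → (59/17, 70/17); (-1, -5) → (83/17, 25/17); (1, 1) → (-23/17, 7/17); (3, 3) → (-69/17, 21/17)
T3 reflect across x = 0: (59/17, 70/17) → (-59/17, 70/17); (83/17, 25/17) → (-83/17, 25/17); (-23/17, 7/17) → (23/17, 7/17); (-69/17, 21/17) → (69/17, 21/17)
T4 rotate counter-clockwise with cos θ = -12/13, sin θ = 5/13: (-59/17, 70/17) → (358/221, -1135/221); (-83/17, 25/17) → (67/17, -55/17); (23/17, 7/17) → (-311/221, 31/221); (69/17, 21/17) → (-933/221, 93/221)
T5 translate by (4, -3): (358/221, -1135/221) → (1242/221, -1798/221); (67/17, -55/17) → (135/17, -106/17); (-311/221, 31/221) → (573/221, -632/221); (-933/221, 93/221) → (-49/221, -570/221)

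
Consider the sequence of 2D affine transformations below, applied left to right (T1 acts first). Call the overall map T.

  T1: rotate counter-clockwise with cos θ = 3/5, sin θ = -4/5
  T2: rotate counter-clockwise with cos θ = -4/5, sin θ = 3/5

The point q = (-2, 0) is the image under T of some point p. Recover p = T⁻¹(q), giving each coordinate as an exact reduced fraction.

T1 = [3/5 4/5 0; -4/5 3/5 0; 0 0 1]
T2·T1 = [0 -1 0; 1 0 0; 0 0 1]
det M = 1; M⁻¹ = [0 1 0; -1 0 0; 0 0 1]
M⁻¹ · (-2, 0)ᵀ = (0, 2)ᵀ

p = (0, 2)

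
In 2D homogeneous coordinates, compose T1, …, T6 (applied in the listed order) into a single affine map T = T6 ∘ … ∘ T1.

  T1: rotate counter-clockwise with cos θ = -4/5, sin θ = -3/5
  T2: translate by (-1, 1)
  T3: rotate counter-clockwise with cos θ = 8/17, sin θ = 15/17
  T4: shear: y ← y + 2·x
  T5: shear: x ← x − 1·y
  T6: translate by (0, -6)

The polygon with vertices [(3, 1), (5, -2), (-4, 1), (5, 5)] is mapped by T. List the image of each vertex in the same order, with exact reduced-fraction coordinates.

T1 rotate counter-clockwise with cos θ = -4/5, sin θ = -3/5: (3, 1) → (-9/5, -13/5); (5, -2) → (-26/5, -7/5); (-4, 1) → (19/5, 8/5); (5, 5) → (-1, -7)
T2 translate by (-1, 1): (-9/5, -13/5) → (-14/5, -8/5); (-26/5, -7/5) → (-31/5, -2/5); (19/5, 8/5) → (14/5, 13/5); (-1, -7) → (-2, -6)
T3 rotate counter-clockwise with cos θ = 8/17, sin θ = 15/17: (-14/5, -8/5) → (8/85, -274/85); (-31/5, -2/5) → (-218/85, -481/85); (14/5, 13/5) → (-83/85, 314/85); (-2, -6) → (74/17, -78/17)
T4 shear: y ← y + 2·x: (8/85, -274/85) → (8/85, -258/85); (-218/85, -481/85) → (-218/85, -917/85); (-83/85, 314/85) → (-83/85, 148/85); (74/17, -78/17) → (74/17, 70/17)
T5 shear: x ← x − 1·y: (8/85, -258/85) → (266/85, -258/85); (-218/85, -917/85) → (699/85, -917/85); (-83/85, 148/85) → (-231/85, 148/85); (74/17, 70/17) → (4/17, 70/17)
T6 translate by (0, -6): (266/85, -258/85) → (266/85, -768/85); (699/85, -917/85) → (699/85, -1427/85); (-231/85, 148/85) → (-231/85, -362/85); (4/17, 70/17) → (4/17, -32/17)

image vertices: (266/85, -768/85), (699/85, -1427/85), (-231/85, -362/85), (4/17, -32/17)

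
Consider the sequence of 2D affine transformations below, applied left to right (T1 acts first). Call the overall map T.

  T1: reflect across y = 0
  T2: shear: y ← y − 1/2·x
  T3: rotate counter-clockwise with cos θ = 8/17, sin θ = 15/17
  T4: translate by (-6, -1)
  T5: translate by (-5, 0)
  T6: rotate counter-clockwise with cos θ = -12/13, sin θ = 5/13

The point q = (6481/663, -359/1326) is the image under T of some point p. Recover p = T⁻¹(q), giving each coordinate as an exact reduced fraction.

T1 = [1 0 0; 0 -1 0; 0 0 1]
T2·T1 = [1 0 0; -1/2 -1 0; 0 0 1]
T3·…·T1 = [31/34 15/17 0; 11/17 -8/17 0; 0 0 1]
T4·…·T1 = [31/34 15/17 -6; 11/17 -8/17 -1; 0 0 1]
T5·…·T1 = [31/34 15/17 -11; 11/17 -8/17 -1; 0 0 1]
T6·…·T1 = [-241/221 -140/221 137/13; -109/442 171/221 -43/13; 0 0 1]
det M = -1; M⁻¹ = [-171/221 -140/221 103/17; -109/442 241/221 211/34; 0 0 1]
M⁻¹ · (6481/663, -359/1326)ᵀ = (-4/3, 7/2)ᵀ

p = (-4/3, 7/2)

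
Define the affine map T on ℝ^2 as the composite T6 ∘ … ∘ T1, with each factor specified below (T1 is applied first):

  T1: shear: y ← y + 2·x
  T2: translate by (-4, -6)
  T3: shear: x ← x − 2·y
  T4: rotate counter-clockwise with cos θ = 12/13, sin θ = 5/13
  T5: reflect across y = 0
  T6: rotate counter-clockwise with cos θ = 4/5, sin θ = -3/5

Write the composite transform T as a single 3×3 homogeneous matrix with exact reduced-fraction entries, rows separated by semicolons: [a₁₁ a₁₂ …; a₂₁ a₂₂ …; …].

T1 = [1 0 0; 2 1 0; 0 0 1]
T2·T1 = [1 0 -4; 2 1 -6; 0 0 1]
T3·…·T1 = [-3 -2 8; 2 1 -6; 0 0 1]
T4·…·T1 = [-46/13 -29/13 126/13; 9/13 2/13 -32/13; 0 0 1]
T5·…·T1 = [-46/13 -29/13 126/13; -9/13 -2/13 32/13; 0 0 1]
T6·…·T1 = [-211/65 -122/65 120/13; 102/65 79/65 -50/13; 0 0 1]

T = [-211/65 -122/65 120/13; 102/65 79/65 -50/13; 0 0 1]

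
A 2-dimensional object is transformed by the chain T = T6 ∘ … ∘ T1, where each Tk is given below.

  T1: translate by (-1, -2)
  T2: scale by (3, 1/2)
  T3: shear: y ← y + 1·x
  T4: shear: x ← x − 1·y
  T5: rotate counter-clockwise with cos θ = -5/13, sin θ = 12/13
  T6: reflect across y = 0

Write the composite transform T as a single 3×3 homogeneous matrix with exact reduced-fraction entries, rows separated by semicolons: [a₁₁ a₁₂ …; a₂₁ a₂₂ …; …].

T = [-36/13 -7/26 43/13; 15/13 17/26 -32/13; 0 0 1]

T1 = [1 0 -1; 0 1 -2; 0 0 1]
T2·T1 = [3 0 -3; 0 1/2 -1; 0 0 1]
T3·…·T1 = [3 0 -3; 3 1/2 -4; 0 0 1]
T4·…·T1 = [0 -1/2 1; 3 1/2 -4; 0 0 1]
T5·…·T1 = [-36/13 -7/26 43/13; -15/13 -17/26 32/13; 0 0 1]
T6·…·T1 = [-36/13 -7/26 43/13; 15/13 17/26 -32/13; 0 0 1]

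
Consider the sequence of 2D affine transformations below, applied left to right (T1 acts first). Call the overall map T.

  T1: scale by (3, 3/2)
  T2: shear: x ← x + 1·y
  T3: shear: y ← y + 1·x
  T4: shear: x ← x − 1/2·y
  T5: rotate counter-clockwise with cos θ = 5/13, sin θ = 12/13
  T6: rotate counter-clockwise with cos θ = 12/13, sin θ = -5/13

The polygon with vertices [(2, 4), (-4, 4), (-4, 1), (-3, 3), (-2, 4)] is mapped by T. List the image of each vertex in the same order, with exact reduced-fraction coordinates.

image vertices: (-1782/169, 2517/169), (-720/169, -714/169), (27/13, -138/13), (-540/169, -1071/338), (-1074/169, 363/169)

T1 scale by (3, 3/2): (2, 4) → (6, 6); (-4, 4) → (-12, 6); (-4, 1) → (-12, 3/2); (-3, 3) → (-9, 9/2); (-2, 4) → (-6, 6)
T2 shear: x ← x + 1·y: (6, 6) → (12, 6); (-12, 6) → (-6, 6); (-12, 3/2) → (-21/2, 3/2); (-9, 9/2) → (-9/2, 9/2); (-6, 6) → (0, 6)
T3 shear: y ← y + 1·x: (12, 6) → (12, 18); (-6, 6) → (-6, 0); (-21/2, 3/2) → (-21/2, -9); (-9/2, 9/2) → (-9/2, 0); (0, 6) → (0, 6)
T4 shear: x ← x − 1/2·y: (12, 18) → (3, 18); (-6, 0) → (-6, 0); (-21/2, -9) → (-6, -9); (-9/2, 0) → (-9/2, 0); (0, 6) → (-3, 6)
T5 rotate counter-clockwise with cos θ = 5/13, sin θ = 12/13: (3, 18) → (-201/13, 126/13); (-6, 0) → (-30/13, -72/13); (-6, -9) → (6, -9); (-9/2, 0) → (-45/26, -54/13); (-3, 6) → (-87/13, -6/13)
T6 rotate counter-clockwise with cos θ = 12/13, sin θ = -5/13: (-201/13, 126/13) → (-1782/169, 2517/169); (-30/13, -72/13) → (-720/169, -714/169); (6, -9) → (27/13, -138/13); (-45/26, -54/13) → (-540/169, -1071/338); (-87/13, -6/13) → (-1074/169, 363/169)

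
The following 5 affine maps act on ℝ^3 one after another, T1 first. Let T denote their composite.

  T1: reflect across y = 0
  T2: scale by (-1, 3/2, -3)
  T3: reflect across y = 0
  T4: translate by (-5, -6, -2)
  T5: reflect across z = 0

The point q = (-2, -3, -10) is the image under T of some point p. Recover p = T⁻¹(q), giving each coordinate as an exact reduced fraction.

T1 = [1 0 0 0; 0 -1 0 0; 0 0 1 0; 0 0 0 1]
T2·T1 = [-1 0 0 0; 0 -3/2 0 0; 0 0 -3 0; 0 0 0 1]
T3·…·T1 = [-1 0 0 0; 0 3/2 0 0; 0 0 -3 0; 0 0 0 1]
T4·…·T1 = [-1 0 0 -5; 0 3/2 0 -6; 0 0 -3 -2; 0 0 0 1]
T5·…·T1 = [-1 0 0 -5; 0 3/2 0 -6; 0 0 3 2; 0 0 0 1]
det M = -9/2; M⁻¹ = [-1 0 0 -5; 0 2/3 0 4; 0 0 1/3 -2/3; 0 0 0 1]
M⁻¹ · (-2, -3, -10)ᵀ = (-3, 2, -4)ᵀ

p = (-3, 2, -4)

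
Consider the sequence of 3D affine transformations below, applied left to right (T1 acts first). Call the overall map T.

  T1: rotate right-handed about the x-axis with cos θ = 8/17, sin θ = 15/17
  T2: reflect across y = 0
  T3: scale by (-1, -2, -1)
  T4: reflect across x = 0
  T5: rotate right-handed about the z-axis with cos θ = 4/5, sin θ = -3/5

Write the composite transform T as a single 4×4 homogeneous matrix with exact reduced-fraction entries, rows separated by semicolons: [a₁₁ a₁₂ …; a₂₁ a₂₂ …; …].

T1 = [1 0 0 0; 0 8/17 -15/17 0; 0 15/17 8/17 0; 0 0 0 1]
T2·T1 = [1 0 0 0; 0 -8/17 15/17 0; 0 15/17 8/17 0; 0 0 0 1]
T3·…·T1 = [-1 0 0 0; 0 16/17 -30/17 0; 0 -15/17 -8/17 0; 0 0 0 1]
T4·…·T1 = [1 0 0 0; 0 16/17 -30/17 0; 0 -15/17 -8/17 0; 0 0 0 1]
T5·…·T1 = [4/5 48/85 -18/17 0; -3/5 64/85 -24/17 0; 0 -15/17 -8/17 0; 0 0 0 1]

T = [4/5 48/85 -18/17 0; -3/5 64/85 -24/17 0; 0 -15/17 -8/17 0; 0 0 0 1]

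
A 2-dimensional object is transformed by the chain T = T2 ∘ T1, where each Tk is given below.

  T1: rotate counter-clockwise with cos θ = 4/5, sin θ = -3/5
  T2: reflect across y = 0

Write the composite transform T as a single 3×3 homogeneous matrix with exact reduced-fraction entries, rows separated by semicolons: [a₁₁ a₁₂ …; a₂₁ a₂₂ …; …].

T = [4/5 3/5 0; 3/5 -4/5 0; 0 0 1]

T1 = [4/5 3/5 0; -3/5 4/5 0; 0 0 1]
T2·T1 = [4/5 3/5 0; 3/5 -4/5 0; 0 0 1]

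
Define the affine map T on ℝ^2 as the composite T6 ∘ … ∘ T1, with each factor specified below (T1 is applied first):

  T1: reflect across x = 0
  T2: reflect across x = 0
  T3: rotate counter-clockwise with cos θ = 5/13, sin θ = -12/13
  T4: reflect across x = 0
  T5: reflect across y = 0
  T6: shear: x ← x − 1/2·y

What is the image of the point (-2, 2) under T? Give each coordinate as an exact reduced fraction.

T(p) = (3/13, -34/13)

T1 reflect across x = 0: (-2, 2) → (2, 2)
T2 reflect across x = 0: (2, 2) → (-2, 2)
T3 rotate counter-clockwise with cos θ = 5/13, sin θ = -12/13: (-2, 2) → (14/13, 34/13)
T4 reflect across x = 0: (14/13, 34/13) → (-14/13, 34/13)
T5 reflect across y = 0: (-14/13, 34/13) → (-14/13, -34/13)
T6 shear: x ← x − 1/2·y: (-14/13, -34/13) → (3/13, -34/13)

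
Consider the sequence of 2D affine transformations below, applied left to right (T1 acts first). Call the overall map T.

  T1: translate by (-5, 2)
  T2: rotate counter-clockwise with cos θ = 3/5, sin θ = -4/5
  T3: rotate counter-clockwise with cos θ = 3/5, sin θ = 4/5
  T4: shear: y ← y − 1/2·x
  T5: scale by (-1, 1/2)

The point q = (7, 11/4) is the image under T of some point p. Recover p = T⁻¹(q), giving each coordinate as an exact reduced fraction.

T1 = [1 0 -5; 0 1 2; 0 0 1]
T2·T1 = [3/5 4/5 -7/5; -4/5 3/5 26/5; 0 0 1]
T3·…·T1 = [1 0 -5; 0 1 2; 0 0 1]
T4·…·T1 = [1 0 -5; -1/2 1 9/2; 0 0 1]
T5·…·T1 = [-1 0 5; -1/4 1/2 9/4; 0 0 1]
det M = -1/2; M⁻¹ = [-1 0 5; -1/2 2 -2; 0 0 1]
M⁻¹ · (7, 11/4)ᵀ = (-2, 0)ᵀ

p = (-2, 0)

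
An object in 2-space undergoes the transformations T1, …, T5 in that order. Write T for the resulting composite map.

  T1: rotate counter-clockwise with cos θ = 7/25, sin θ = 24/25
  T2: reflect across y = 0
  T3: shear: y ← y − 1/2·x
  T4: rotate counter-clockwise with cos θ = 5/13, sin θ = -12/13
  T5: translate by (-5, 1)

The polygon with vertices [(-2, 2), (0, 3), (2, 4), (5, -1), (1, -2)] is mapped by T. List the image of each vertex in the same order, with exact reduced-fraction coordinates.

T1 rotate counter-clockwise with cos θ = 7/25, sin θ = 24/25: (-2, 2) → (-62/25, -34/25); (0, 3) → (-72/25, 21/25); (2, 4) → (-82/25, 76/25); (5, -1) → (59/25, 113/25); (1, -2) → (11/5, 2/5)
T2 reflect across y = 0: (-62/25, -34/25) → (-62/25, 34/25); (-72/25, 21/25) → (-72/25, -21/25); (-82/25, 76/25) → (-82/25, -76/25); (59/25, 113/25) → (59/25, -113/25); (11/5, 2/5) → (11/5, -2/5)
T3 shear: y ← y − 1/2·x: (-62/25, 34/25) → (-62/25, 13/5); (-72/25, -21/25) → (-72/25, 3/5); (-82/25, -76/25) → (-82/25, -7/5); (59/25, -113/25) → (59/25, -57/10); (11/5, -2/5) → (11/5, -3/2)
T4 rotate counter-clockwise with cos θ = 5/13, sin θ = -12/13: (-62/25, 13/5) → (94/65, 1069/325); (-72/25, 3/5) → (-36/65, 939/325); (-82/25, -7/5) → (-166/65, 809/325); (59/25, -57/10) → (-283/65, -2841/650); (11/5, -3/2) → (-7/13, -339/130)
T5 translate by (-5, 1): (94/65, 1069/325) → (-231/65, 1394/325); (-36/65, 939/325) → (-361/65, 1264/325); (-166/65, 809/325) → (-491/65, 1134/325); (-283/65, -2841/650) → (-608/65, -2191/650); (-7/13, -339/130) → (-72/13, -209/130)

image vertices: (-231/65, 1394/325), (-361/65, 1264/325), (-491/65, 1134/325), (-608/65, -2191/650), (-72/13, -209/130)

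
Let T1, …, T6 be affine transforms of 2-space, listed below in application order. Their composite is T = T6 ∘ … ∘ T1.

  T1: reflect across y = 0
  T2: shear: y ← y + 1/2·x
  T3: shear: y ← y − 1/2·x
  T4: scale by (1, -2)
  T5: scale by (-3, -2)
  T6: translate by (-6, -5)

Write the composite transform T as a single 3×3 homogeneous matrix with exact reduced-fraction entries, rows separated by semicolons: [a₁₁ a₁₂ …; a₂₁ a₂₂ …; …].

T1 = [1 0 0; 0 -1 0; 0 0 1]
T2·T1 = [1 0 0; 1/2 -1 0; 0 0 1]
T3·…·T1 = [1 0 0; 0 -1 0; 0 0 1]
T4·…·T1 = [1 0 0; 0 2 0; 0 0 1]
T5·…·T1 = [-3 0 0; 0 -4 0; 0 0 1]
T6·…·T1 = [-3 0 -6; 0 -4 -5; 0 0 1]

T = [-3 0 -6; 0 -4 -5; 0 0 1]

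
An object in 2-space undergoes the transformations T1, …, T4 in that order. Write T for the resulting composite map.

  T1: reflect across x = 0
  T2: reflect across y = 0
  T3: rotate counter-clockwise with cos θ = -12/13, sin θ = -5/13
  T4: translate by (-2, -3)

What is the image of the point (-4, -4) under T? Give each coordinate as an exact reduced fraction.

T(p) = (-54/13, -107/13)

T1 reflect across x = 0: (-4, -4) → (4, -4)
T2 reflect across y = 0: (4, -4) → (4, 4)
T3 rotate counter-clockwise with cos θ = -12/13, sin θ = -5/13: (4, 4) → (-28/13, -68/13)
T4 translate by (-2, -3): (-28/13, -68/13) → (-54/13, -107/13)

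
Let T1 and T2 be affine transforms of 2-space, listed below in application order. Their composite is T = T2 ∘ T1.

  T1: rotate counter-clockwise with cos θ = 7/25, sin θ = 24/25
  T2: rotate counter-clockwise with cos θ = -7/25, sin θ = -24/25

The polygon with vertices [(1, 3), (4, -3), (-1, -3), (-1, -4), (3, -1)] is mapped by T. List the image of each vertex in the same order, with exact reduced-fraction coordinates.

image vertices: (307/125, 249/125), (44/25, -117/25), (-307/125, -249/125), (-1871/625, -1772/625), (249/125, -307/125)

T1 rotate counter-clockwise with cos θ = 7/25, sin θ = 24/25: (1, 3) → (-13/5, 9/5); (4, -3) → (4, 3); (-1, -3) → (13/5, -9/5); (-1, -4) → (89/25, -52/25); (3, -1) → (9/5, 13/5)
T2 rotate counter-clockwise with cos θ = -7/25, sin θ = -24/25: (-13/5, 9/5) → (307/125, 249/125); (4, 3) → (44/25, -117/25); (13/5, -9/5) → (-307/125, -249/125); (89/25, -52/25) → (-1871/625, -1772/625); (9/5, 13/5) → (249/125, -307/125)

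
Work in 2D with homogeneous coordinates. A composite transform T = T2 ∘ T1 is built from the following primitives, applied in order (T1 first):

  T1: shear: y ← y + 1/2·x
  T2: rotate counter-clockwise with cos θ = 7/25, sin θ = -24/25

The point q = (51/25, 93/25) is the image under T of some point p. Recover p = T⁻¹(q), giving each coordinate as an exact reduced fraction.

T1 = [1 0 0; 1/2 1 0; 0 0 1]
T2·T1 = [19/25 24/25 0; -41/50 7/25 0; 0 0 1]
det M = 1; M⁻¹ = [7/25 -24/25 0; 41/50 19/25 0; 0 0 1]
M⁻¹ · (51/25, 93/25)ᵀ = (-3, 9/2)ᵀ

p = (-3, 9/2)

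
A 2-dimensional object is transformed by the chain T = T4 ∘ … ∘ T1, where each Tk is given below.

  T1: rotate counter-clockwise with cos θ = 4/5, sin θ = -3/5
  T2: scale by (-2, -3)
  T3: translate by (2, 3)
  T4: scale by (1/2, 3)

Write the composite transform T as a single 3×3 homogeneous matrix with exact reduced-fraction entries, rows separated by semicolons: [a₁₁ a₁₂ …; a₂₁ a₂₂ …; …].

T = [-4/5 -3/5 1; 27/5 -36/5 9; 0 0 1]

T1 = [4/5 3/5 0; -3/5 4/5 0; 0 0 1]
T2·T1 = [-8/5 -6/5 0; 9/5 -12/5 0; 0 0 1]
T3·…·T1 = [-8/5 -6/5 2; 9/5 -12/5 3; 0 0 1]
T4·…·T1 = [-4/5 -3/5 1; 27/5 -36/5 9; 0 0 1]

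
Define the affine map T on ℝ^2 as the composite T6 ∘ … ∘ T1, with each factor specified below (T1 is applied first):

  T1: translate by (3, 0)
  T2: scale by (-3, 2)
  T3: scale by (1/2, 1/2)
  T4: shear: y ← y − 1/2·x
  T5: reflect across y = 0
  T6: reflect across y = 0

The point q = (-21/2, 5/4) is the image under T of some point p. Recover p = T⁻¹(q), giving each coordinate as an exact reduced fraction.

p = (4, -4)

T1 = [1 0 3; 0 1 0; 0 0 1]
T2·T1 = [-3 0 -9; 0 2 0; 0 0 1]
T3·…·T1 = [-3/2 0 -9/2; 0 1 0; 0 0 1]
T4·…·T1 = [-3/2 0 -9/2; 3/4 1 9/4; 0 0 1]
T5·…·T1 = [-3/2 0 -9/2; -3/4 -1 -9/4; 0 0 1]
T6·…·T1 = [-3/2 0 -9/2; 3/4 1 9/4; 0 0 1]
det M = -3/2; M⁻¹ = [-2/3 0 -3; 1/2 1 0; 0 0 1]
M⁻¹ · (-21/2, 5/4)ᵀ = (4, -4)ᵀ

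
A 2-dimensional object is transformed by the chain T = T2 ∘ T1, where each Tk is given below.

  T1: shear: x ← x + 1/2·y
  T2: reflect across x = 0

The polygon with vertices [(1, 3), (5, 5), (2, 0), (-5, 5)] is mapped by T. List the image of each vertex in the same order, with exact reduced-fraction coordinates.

T1 shear: x ← x + 1/2·y: (1, 3) → (5/2, 3); (5, 5) → (15/2, 5); (2, 0) → (2, 0); (-5, 5) → (-5/2, 5)
T2 reflect across x = 0: (5/2, 3) → (-5/2, 3); (15/2, 5) → (-15/2, 5); (2, 0) → (-2, 0); (-5/2, 5) → (5/2, 5)

image vertices: (-5/2, 3), (-15/2, 5), (-2, 0), (5/2, 5)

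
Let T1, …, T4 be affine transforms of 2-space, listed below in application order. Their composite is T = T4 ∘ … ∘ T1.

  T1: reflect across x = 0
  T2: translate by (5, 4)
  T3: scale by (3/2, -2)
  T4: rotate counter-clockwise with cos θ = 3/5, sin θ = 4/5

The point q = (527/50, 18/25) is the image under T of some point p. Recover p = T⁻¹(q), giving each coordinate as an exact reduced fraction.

T1 = [-1 0 0; 0 1 0; 0 0 1]
T2·T1 = [-1 0 5; 0 1 4; 0 0 1]
T3·…·T1 = [-3/2 0 15/2; 0 -2 -8; 0 0 1]
T4·…·T1 = [-9/10 8/5 109/10; -6/5 -6/5 6/5; 0 0 1]
det M = 3; M⁻¹ = [-2/5 -8/15 5; 2/5 -3/10 -4; 0 0 1]
M⁻¹ · (527/50, 18/25)ᵀ = (2/5, 0)ᵀ

p = (2/5, 0)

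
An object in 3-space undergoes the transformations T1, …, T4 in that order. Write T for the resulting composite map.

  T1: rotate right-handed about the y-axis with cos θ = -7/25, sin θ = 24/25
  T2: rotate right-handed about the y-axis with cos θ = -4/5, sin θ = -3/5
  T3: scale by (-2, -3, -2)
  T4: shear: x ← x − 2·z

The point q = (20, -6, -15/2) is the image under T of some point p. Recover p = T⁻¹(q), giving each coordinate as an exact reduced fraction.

p = (1/4, 2, 9/2)

T1 = [-7/25 0 24/25 0; 0 1 0 0; -24/25 0 -7/25 0; 0 0 0 1]
T2·T1 = [4/5 0 -3/5 0; 0 1 0 0; 3/5 0 4/5 0; 0 0 0 1]
T3·…·T1 = [-8/5 0 6/5 0; 0 -3 0 0; -6/5 0 -8/5 0; 0 0 0 1]
T4·…·T1 = [4/5 0 22/5 0; 0 -3 0 0; -6/5 0 -8/5 0; 0 0 0 1]
det M = -12; M⁻¹ = [-2/5 0 -11/10 0; 0 -1/3 0 0; 3/10 0 1/5 0; 0 0 0 1]
M⁻¹ · (20, -6, -15/2)ᵀ = (1/4, 2, 9/2)ᵀ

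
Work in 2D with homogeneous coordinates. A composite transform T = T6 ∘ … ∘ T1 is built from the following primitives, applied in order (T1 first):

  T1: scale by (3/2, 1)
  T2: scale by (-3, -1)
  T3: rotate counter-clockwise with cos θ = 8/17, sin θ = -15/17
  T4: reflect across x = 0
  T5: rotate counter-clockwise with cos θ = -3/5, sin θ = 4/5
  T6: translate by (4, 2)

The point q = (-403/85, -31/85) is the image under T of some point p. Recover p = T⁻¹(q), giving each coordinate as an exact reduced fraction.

p = (2, -1)

T1 = [3/2 0 0; 0 1 0; 0 0 1]
T2·T1 = [-9/2 0 0; 0 -1 0; 0 0 1]
T3·…·T1 = [-36/17 -15/17 0; 135/34 -8/17 0; 0 0 1]
T4·…·T1 = [36/17 15/17 0; 135/34 -8/17 0; 0 0 1]
T5·…·T1 = [-378/85 -13/85 0; -117/170 84/85 0; 0 0 1]
T6·…·T1 = [-378/85 -13/85 4; -117/170 84/85 2; 0 0 1]
det M = -9/2; M⁻¹ = [-56/255 -26/765 724/765; -13/85 84/85 -116/85; 0 0 1]
M⁻¹ · (-403/85, -31/85)ᵀ = (2, -1)ᵀ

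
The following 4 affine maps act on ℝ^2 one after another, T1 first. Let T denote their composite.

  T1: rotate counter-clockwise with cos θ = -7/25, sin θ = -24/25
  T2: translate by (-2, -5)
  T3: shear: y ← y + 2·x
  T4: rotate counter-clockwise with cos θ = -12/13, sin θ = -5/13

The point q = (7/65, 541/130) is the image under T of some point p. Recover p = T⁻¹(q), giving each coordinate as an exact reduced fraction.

T1 = [-7/25 24/25 0; -24/25 -7/25 0; 0 0 1]
T2·T1 = [-7/25 24/25 -2; -24/25 -7/25 -5; 0 0 1]
T3·…·T1 = [-7/25 24/25 -2; -38/25 41/25 -9; 0 0 1]
T4·…·T1 = [-106/325 -83/325 -21/13; 491/325 -612/325 118/13; 0 0 1]
det M = 1; M⁻¹ = [-612/325 83/325 -134/25; -491/325 -106/325 13/25; 0 0 1]
M⁻¹ · (7/65, 541/130)ᵀ = (-9/2, -1)ᵀ

p = (-9/2, -1)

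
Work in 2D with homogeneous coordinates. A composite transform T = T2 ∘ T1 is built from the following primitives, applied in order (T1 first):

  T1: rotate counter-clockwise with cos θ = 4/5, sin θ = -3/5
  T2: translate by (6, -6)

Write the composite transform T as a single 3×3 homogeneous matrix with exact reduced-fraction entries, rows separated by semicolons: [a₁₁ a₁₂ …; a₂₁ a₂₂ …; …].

T1 = [4/5 3/5 0; -3/5 4/5 0; 0 0 1]
T2·T1 = [4/5 3/5 6; -3/5 4/5 -6; 0 0 1]

T = [4/5 3/5 6; -3/5 4/5 -6; 0 0 1]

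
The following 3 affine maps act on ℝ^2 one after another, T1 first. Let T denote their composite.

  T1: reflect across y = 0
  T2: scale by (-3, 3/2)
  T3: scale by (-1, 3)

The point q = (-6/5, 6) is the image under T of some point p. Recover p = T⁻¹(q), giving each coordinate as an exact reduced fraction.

T1 = [1 0 0; 0 -1 0; 0 0 1]
T2·T1 = [-3 0 0; 0 -3/2 0; 0 0 1]
T3·…·T1 = [3 0 0; 0 -9/2 0; 0 0 1]
det M = -27/2; M⁻¹ = [1/3 0 0; 0 -2/9 0; 0 0 1]
M⁻¹ · (-6/5, 6)ᵀ = (-2/5, -4/3)ᵀ

p = (-2/5, -4/3)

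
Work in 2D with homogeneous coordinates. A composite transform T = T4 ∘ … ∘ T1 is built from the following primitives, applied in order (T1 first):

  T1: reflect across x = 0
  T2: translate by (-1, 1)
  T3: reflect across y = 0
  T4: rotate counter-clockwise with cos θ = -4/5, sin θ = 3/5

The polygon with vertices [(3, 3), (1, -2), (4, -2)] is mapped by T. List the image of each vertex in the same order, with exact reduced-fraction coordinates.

T1 reflect across x = 0: (3, 3) → (-3, 3); (1, -2) → (-1, -2); (4, -2) → (-4, -2)
T2 translate by (-1, 1): (-3, 3) → (-4, 4); (-1, -2) → (-2, -1); (-4, -2) → (-5, -1)
T3 reflect across y = 0: (-4, 4) → (-4, -4); (-2, -1) → (-2, 1); (-5, -1) → (-5, 1)
T4 rotate counter-clockwise with cos θ = -4/5, sin θ = 3/5: (-4, -4) → (28/5, 4/5); (-2, 1) → (1, -2); (-5, 1) → (17/5, -19/5)

image vertices: (28/5, 4/5), (1, -2), (17/5, -19/5)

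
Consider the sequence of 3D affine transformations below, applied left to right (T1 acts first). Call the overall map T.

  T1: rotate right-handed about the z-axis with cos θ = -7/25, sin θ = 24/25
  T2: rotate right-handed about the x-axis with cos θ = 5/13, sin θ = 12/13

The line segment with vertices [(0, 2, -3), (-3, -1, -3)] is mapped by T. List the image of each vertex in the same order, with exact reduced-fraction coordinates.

image vertices: (-48/25, 166/65, -543/325), (9/5, 23/13, -231/65)

T1 rotate right-handed about the z-axis with cos θ = -7/25, sin θ = 24/25: (0, 2, -3) → (-48/25, -14/25, -3); (-3, -1, -3) → (9/5, -13/5, -3)
T2 rotate right-handed about the x-axis with cos θ = 5/13, sin θ = 12/13: (-48/25, -14/25, -3) → (-48/25, 166/65, -543/325); (9/5, -13/5, -3) → (9/5, 23/13, -231/65)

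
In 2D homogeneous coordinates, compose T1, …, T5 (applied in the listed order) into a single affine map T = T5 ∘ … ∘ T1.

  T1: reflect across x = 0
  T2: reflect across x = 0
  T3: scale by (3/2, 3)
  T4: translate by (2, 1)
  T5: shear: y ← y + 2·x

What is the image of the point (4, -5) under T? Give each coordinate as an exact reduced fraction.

T(p) = (8, 2)

T1 reflect across x = 0: (4, -5) → (-4, -5)
T2 reflect across x = 0: (-4, -5) → (4, -5)
T3 scale by (3/2, 3): (4, -5) → (6, -15)
T4 translate by (2, 1): (6, -15) → (8, -14)
T5 shear: y ← y + 2·x: (8, -14) → (8, 2)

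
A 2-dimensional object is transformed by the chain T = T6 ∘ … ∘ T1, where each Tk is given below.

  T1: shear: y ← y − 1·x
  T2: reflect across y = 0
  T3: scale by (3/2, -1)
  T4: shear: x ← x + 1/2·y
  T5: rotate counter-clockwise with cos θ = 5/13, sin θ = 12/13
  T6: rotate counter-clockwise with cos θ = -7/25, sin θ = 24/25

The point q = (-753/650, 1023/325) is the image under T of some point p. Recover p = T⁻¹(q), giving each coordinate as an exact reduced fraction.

p = (2, -1)

T1 = [1 0 0; -1 1 0; 0 0 1]
T2·T1 = [1 0 0; 1 -1 0; 0 0 1]
T3·…·T1 = [3/2 0 0; -1 1 0; 0 0 1]
T4·…·T1 = [1 1/2 0; -1 1 0; 0 0 1]
T5·…·T1 = [17/13 -19/26 0; 7/13 11/13 0; 0 0 1]
T6·…·T1 = [-287/325 -79/130 0; 359/325 -61/65 0; 0 0 1]
det M = 3/2; M⁻¹ = [-122/195 79/195 0; -718/975 -574/975 0; 0 0 1]
M⁻¹ · (-753/650, 1023/325)ᵀ = (2, -1)ᵀ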